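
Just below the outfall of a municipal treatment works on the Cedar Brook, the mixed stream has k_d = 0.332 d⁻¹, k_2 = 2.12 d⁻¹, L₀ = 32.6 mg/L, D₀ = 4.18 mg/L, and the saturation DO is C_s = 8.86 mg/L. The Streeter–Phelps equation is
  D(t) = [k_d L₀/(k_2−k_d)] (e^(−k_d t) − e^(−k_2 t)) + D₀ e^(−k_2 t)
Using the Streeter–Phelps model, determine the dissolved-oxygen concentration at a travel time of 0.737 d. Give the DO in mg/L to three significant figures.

DO ≈ 4.51 mg/L

k_d L₀/(k_2−k_d) = 0.332×32.6/(2.12−0.332) = 10.82/1.788 = 6.053 mg/L.
e^(−k_d t) = e^(−0.332×0.7370) = 0.7830; e^(−k_2 t) = e^(−2.12×0.7370) = 0.2096.
D = 6.053 × (0.7830 − 0.2096) + 4.18 × 0.2096 = 3.470 + 0.8762 = 4.347 mg/L.
DO = C_s − D = 8.86 − 4.347 = 4.513 mg/L.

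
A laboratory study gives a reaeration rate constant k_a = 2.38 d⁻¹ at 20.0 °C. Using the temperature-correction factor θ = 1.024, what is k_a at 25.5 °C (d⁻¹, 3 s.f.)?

k_a(T₂) = k_a(T₁) · θ^(T₂−T₁) = 2.38 × 1.024^(25.5−20.0)
= 2.38 × 1.024^5.50 = 2.38 × 1.139 = 2.712 d⁻¹.

k_a ≈ 2.71 d⁻¹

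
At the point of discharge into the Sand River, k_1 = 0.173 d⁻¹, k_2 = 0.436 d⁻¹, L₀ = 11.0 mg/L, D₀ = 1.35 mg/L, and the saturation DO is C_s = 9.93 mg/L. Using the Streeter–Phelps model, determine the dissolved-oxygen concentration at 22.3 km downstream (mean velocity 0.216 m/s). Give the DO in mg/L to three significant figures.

DO ≈ 7.54 mg/L

Travel time t = x/v = 22.3 km / (0.216 m/s) = 22300 m / 0.216 m/s = 103200 s = 1.195 d.
k_1 L₀/(k_2−k_1) = 0.173×11.0/(0.436−0.173) = 1.903/0.2630 = 7.236 mg/L.
e^(−k_1 t) = e^(−0.173×1.195) = 0.8132; e^(−k_2 t) = e^(−0.436×1.195) = 0.5939.
D = 7.236 × (0.8132 − 0.5939) + 1.35 × 0.5939 = 1.587 + 0.8018 = 2.389 mg/L.
DO = C_s − D = 9.93 − 2.389 = 7.541 mg/L.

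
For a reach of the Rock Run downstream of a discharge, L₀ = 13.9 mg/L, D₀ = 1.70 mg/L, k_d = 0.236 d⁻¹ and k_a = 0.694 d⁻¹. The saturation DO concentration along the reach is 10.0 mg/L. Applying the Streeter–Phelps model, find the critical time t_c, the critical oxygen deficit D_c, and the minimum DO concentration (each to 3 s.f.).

t_c = [1/(k_a−k_d)] ln[(k_a/k_d)(1 − D₀(k_a−k_d)/(k_d L₀))]
= [1/(0.694−0.236)] ln[(0.694/0.236)(1 − 1.70×0.4580/(0.236×13.9))]
= (1/0.4580) ln[2.941 × 0.7627] = 2.183 × ln(2.243) = 2.183 × 0.8077 = 1.764 d.
D_c = (k_d/k_a) L₀ e^(−k_d t_c) = (0.236/0.694) × 13.9 × e^(−0.236×1.764) = 0.3401 × 13.9 × 0.6596 = 3.118 mg/L.
Minimum DO = C_s − D_c = 10.0 − 3.118 = 6.882 mg/L.

t_c ≈ 1.76 d; D_c ≈ 3.12 mg/L; min DO ≈ 6.88 mg/L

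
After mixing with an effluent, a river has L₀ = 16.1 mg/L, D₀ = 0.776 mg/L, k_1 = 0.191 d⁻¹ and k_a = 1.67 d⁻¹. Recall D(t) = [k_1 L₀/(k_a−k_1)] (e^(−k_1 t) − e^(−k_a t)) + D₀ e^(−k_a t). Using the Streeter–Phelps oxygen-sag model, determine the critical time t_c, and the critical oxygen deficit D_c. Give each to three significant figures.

At the critical point dD/dt = 0, so k_1 L₀ e^(−k_1 t) = k_a D. Substituting D(t) from the Streeter–Phelps equation and solving for t gives
t_c = ln[(k_a/k_1)(1 − D₀(k_a−k_1)/(k_1 L₀))] / (k_a−k_1).
Here k_a−k_1 = 1.479 d⁻¹ and 1 − D₀(k_a−k_1)/(k_1 L₀) = 1 − 0.776×1.479/(0.191×16.1) = 0.6268, so
t_c = ln(8.743 × 0.6268) / 1.479 = 1.701 / 1.479 = 1.150 d.
L(t_c) = L₀ e^(−k_1 t_c) = 16.1 × 0.8028 = 12.92 mg/L, and at the critical point k_a D_c = k_1 L, so D_c = (0.191/1.67) × 12.92 = 1.478 mg/L.

t_c ≈ 1.15 d; D_c ≈ 1.48 mg/L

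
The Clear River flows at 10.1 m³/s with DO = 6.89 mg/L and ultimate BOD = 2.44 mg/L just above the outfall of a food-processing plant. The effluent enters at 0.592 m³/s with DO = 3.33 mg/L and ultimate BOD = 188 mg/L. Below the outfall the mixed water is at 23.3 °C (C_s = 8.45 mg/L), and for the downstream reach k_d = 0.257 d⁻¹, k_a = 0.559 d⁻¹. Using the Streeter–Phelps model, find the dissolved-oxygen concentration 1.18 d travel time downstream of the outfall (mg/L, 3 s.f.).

DO ≈ 5.15 mg/L

Mixed DO = (10.1×6.89 + 0.592×3.33)/(10.1+0.592) = 71.56/10.69 = 6.693 mg/L.
Mixed L₀ = (10.1×2.44 + 0.592×188)/(10.69) = 135.9/10.69 = 12.71 mg/L.
Initial deficit D₀ = C_s − DO₀ = 8.45 − 6.693 = 1.757 mg/L.
D(1.18) = [0.257×12.71/(0.559−0.257)](e^(−0.257×1.18) − e^(−0.559×1.18)) + 1.757 e^(−0.559×1.18)
= 10.82 × (0.7384 − 0.5170) + 1.757 × 0.5170 = 3.304 mg/L.
DO = 8.45 − 3.304 = 5.146 mg/L.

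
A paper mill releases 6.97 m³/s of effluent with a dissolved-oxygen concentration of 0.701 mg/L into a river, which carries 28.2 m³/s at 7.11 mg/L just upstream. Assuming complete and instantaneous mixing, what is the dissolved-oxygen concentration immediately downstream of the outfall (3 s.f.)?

Flow-weighted mixing: C = (Q_r C_r + Q_w C_w)/(Q_r + Q_w)
= (28.2×7.11 + 6.97×0.701)/(28.2 + 6.97) = 205.4/35.17 = 5.840 mg/L.

5.84 mg/L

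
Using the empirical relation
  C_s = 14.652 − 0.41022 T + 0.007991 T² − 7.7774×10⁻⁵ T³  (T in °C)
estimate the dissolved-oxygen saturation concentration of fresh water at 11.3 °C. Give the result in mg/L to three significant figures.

C_s ≈ 10.9 mg/L

C_s = 14.652 − 0.41022×11.3 + 0.007991×11.3² − 7.7774×10⁻⁵×11.3³ = 10.92 mg/L.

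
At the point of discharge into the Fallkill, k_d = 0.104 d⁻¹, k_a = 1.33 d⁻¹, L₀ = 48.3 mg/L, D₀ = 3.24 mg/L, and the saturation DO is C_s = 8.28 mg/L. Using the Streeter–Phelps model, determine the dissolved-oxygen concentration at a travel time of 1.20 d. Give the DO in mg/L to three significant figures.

k_d L₀/(k_a−k_d) = 0.104×48.3/(1.33−0.104) = 5.023/1.226 = 4.097 mg/L.
e^(−k_d t) = e^(−0.104×1.200) = 0.8827; e^(−k_a t) = e^(−1.33×1.200) = 0.2027.
D = 4.097 × (0.8827 − 0.2027) + 3.24 × 0.2027 = 2.786 + 0.6568 = 3.443 mg/L.
DO = C_s − D = 8.28 − 3.443 = 4.837 mg/L.

DO ≈ 4.84 mg/L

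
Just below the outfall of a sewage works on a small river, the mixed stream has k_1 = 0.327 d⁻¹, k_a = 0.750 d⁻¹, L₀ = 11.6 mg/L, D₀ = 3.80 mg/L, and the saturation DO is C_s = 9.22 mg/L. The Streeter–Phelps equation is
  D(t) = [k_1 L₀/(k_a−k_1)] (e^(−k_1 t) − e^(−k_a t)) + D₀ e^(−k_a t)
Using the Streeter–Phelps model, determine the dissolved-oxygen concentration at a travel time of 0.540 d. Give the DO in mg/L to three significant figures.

DO ≈ 5.15 mg/L

k_1 L₀/(k_a−k_1) = 0.327×11.6/(0.750−0.327) = 3.793/0.4230 = 8.967 mg/L.
e^(−k_1 t) = e^(−0.327×0.5400) = 0.8381; e^(−k_a t) = e^(−0.750×0.5400) = 0.6670.
D = 8.967 × (0.8381 − 0.6670) + 3.80 × 0.6670 = 1.535 + 2.535 = 4.069 mg/L.
DO = C_s − D = 9.22 − 4.069 = 5.151 mg/L.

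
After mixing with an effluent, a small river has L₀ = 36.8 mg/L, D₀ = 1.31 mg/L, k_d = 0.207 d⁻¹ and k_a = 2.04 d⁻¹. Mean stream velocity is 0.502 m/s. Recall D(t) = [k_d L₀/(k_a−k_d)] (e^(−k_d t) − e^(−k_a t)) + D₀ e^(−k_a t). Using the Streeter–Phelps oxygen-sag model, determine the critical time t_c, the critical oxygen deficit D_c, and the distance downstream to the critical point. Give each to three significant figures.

t_c ≈ 1.04 d; D_c ≈ 3.01 mg/L; x_c ≈ 45.2 km

With k_a/k_d = 9.855 and 1 − D₀(k_a−k_d)/(k_d L₀) = 0.6848,
t_c = ln(9.855 × 0.6848) / (2.04 − 0.207) = ln(6.749) / 1.833 = 1.909/1.833 = 1.042 d.
L(t_c) = L₀ e^(−k_d t_c) = 36.8 × 0.8060 = 29.66 mg/L, and at the critical point k_a D_c = k_d L, so D_c = (0.207/2.04) × 29.66 = 3.010 mg/L.
x_c = v t_c = 0.502 m/s × 1.042 d × 86400 s/d = 45180 m ≈ 45.2 km.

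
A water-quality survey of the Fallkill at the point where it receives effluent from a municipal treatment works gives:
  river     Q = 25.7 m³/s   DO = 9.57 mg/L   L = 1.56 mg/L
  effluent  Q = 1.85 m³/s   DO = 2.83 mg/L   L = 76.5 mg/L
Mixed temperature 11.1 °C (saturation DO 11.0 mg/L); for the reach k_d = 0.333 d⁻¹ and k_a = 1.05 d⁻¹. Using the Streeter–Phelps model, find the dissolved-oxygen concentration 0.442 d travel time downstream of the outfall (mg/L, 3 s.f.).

Mixed DO = (25.7×9.57 + 1.85×2.83)/(25.7+1.85) = 251.2/27.55 = 9.117 mg/L.
Mixed L₀ = (25.7×1.56 + 1.85×76.5)/(27.55) = 181.6/27.55 = 6.592 mg/L.
Initial deficit D₀ = C_s − DO₀ = 11.0 − 9.117 = 1.883 mg/L.
D(0.442) = [0.333×6.592/(1.05−0.333)](e^(−0.333×0.442) − e^(−1.05×0.442)) + 1.883 e^(−1.05×0.442)
= 3.062 × (0.8631 − 0.6287) + 1.883 × 0.6287 = 1.901 mg/L.
DO = 11.0 − 1.901 = 9.099 mg/L.

DO ≈ 9.10 mg/L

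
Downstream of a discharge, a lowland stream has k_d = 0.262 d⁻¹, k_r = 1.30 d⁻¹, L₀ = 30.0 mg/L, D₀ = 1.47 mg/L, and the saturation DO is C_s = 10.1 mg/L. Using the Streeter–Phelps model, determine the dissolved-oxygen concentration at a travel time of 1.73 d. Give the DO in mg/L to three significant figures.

k_d L₀/(k_r−k_d) = 0.262×30.0/(1.30−0.262) = 7.860/1.038 = 7.572 mg/L.
e^(−k_d t) = e^(−0.262×1.730) = 0.6356; e^(−k_r t) = e^(−1.30×1.730) = 0.1055.
D = 7.572 × (0.6356 − 0.1055) + 1.47 × 0.1055 = 4.014 + 0.1551 = 4.169 mg/L.
DO = C_s − D = 10.1 − 4.169 = 5.931 mg/L.

DO ≈ 5.93 mg/L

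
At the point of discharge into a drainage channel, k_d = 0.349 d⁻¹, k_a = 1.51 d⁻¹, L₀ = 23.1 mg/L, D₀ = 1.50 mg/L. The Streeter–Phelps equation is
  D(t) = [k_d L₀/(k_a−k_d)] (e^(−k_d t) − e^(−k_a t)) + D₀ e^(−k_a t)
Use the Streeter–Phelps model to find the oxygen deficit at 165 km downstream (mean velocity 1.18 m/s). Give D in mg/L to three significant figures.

Travel time t = x/v = 165 km / (1.18 m/s) = 165000 m / 1.18 m/s = 139800 s = 1.618 d.
k_d L₀/(k_a−k_d) = 0.349×23.1/(1.51−0.349) = 8.062/1.161 = 6.944 mg/L.
e^(−k_d t) = e^(−0.349×1.618) = 0.5685; e^(−k_a t) = e^(−1.51×1.618) = 0.08683.
D = 6.944 × (0.5685 − 0.08683) + 1.50 × 0.08683 = 3.344 + 0.1302 = 3.475 mg/L.

D ≈ 3.47 mg/L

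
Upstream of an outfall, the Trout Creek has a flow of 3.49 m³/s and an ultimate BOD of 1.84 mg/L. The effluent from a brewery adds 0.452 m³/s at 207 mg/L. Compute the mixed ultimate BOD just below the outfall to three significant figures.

Flow-weighted mixing: C = (Q_r C_r + Q_w C_w)/(Q_r + Q_w)
= (3.49×1.84 + 0.452×207)/(3.49 + 0.452) = 99.99/3.942 = 25.36 mg/L.

25.4 mg/L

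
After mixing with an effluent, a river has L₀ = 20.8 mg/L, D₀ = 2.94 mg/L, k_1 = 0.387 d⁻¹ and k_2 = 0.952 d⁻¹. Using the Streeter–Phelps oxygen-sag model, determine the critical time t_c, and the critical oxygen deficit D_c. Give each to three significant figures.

t_c = [1/(k_2−k_1)] ln[(k_2/k_1)(1 − D₀(k_2−k_1)/(k_1 L₀))]
= [1/(0.952−0.387)] ln[(0.952/0.387)(1 − 2.94×0.5650/(0.387×20.8))]
= (1/0.5650) ln[2.460 × 0.7936] = 1.770 × ln(1.952) = 1.770 × 0.6690 = 1.184 d.
D_c = (k_1/k_2) L₀ e^(−k_1 t_c) = (0.387/0.952) × 20.8 × e^(−0.387×1.184) = 0.4065 × 20.8 × 0.6324 = 5.347 mg/L.

t_c ≈ 1.18 d; D_c ≈ 5.35 mg/L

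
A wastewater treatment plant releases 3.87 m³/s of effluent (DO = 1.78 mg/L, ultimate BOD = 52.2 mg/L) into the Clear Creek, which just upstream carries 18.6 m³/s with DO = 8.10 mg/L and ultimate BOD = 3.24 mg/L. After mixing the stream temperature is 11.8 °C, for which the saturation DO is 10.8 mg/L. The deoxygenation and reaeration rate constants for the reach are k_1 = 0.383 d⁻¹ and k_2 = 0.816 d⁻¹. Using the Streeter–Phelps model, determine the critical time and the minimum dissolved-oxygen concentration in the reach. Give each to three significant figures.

t_c ≈ 0.691 d; minimum DO ≈ 6.60 mg/L

Mixed DO = (18.6×8.10 + 3.87×1.78)/(18.6+3.87) = 157.5/22.47 = 7.012 mg/L.
Mixed L₀ = (18.6×3.24 + 3.87×52.2)/(22.47) = 262.3/22.47 = 11.67 mg/L.
Initial deficit D₀ = C_s − DO₀ = 10.8 − 7.012 = 3.788 mg/L.
t_c = (1/0.4330) ln[(0.816/0.383)(1 − 3.788×0.4330/(0.383×11.67))] = 2.309 × ln(1.349) = 0.6910 d.
D_c = (0.383/0.816) × 11.67 × e^(−0.383×0.6910) = 0.4694 × 11.67 × 0.7675 = 4.205 mg/L.
Minimum DO = 10.8 − 4.205 = 6.595 mg/L.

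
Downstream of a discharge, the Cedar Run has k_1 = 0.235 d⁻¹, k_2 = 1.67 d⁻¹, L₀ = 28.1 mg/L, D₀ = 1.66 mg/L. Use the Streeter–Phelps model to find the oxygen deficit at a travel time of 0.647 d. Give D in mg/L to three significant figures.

k_1 L₀/(k_2−k_1) = 0.235×28.1/(1.67−0.235) = 6.604/1.435 = 4.602 mg/L.
e^(−k_1 t) = e^(−0.235×0.6470) = 0.8589; e^(−k_2 t) = e^(−1.67×0.6470) = 0.3394.
D = 4.602 × (0.8589 − 0.3394) + 1.66 × 0.3394 = 2.391 + 0.5635 = 2.954 mg/L.

D ≈ 2.95 mg/L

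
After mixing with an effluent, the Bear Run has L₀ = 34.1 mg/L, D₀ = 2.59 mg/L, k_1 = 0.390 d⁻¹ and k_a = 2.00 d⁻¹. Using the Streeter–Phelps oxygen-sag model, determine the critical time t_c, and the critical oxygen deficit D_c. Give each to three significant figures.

t_c = [1/(k_a−k_1)] ln[(k_a/k_1)(1 − D₀(k_a−k_1)/(k_1 L₀))]
= [1/(2.00−0.390)] ln[(2.00/0.390)(1 − 2.59×1.610/(0.390×34.1))]
= (1/1.610) ln[5.128 × 0.6865] = 0.6211 × ln(3.520) = 0.6211 × 1.259 = 0.7817 d.
L(t_c) = L₀ e^(−k_1 t_c) = 34.1 × 0.7372 = 25.14 mg/L, and at the critical point k_a D_c = k_1 L, so D_c = (0.390/2.00) × 25.14 = 4.902 mg/L.

t_c ≈ 0.782 d; D_c ≈ 4.90 mg/L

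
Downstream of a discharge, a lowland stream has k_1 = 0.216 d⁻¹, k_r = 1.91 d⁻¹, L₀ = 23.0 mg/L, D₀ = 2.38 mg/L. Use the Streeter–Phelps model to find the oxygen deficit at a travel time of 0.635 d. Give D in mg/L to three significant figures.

k_1 L₀/(k_r−k_1) = 0.216×23.0/(1.91−0.216) = 4.968/1.694 = 2.933 mg/L.
e^(−k_1 t) = e^(−0.216×0.6350) = 0.8718; e^(−k_r t) = e^(−1.91×0.6350) = 0.2973.
D = 2.933 × (0.8718 − 0.2973) + 2.38 × 0.2973 = 1.685 + 0.7077 = 2.392 mg/L.

D ≈ 2.39 mg/L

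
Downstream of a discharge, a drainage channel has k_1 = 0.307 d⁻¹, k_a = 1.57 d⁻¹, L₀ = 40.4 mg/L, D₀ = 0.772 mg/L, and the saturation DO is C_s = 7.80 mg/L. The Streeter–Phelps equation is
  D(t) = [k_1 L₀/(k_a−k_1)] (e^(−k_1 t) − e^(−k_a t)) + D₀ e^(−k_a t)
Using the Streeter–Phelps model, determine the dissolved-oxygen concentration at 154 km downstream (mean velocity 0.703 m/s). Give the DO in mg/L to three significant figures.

Travel time t = x/v = 154 km / (0.703 m/s) = 154000 m / 0.703 m/s = 219100 s = 2.535 d.
k_1 L₀/(k_a−k_1) = 0.307×40.4/(1.57−0.307) = 12.40/1.263 = 9.820 mg/L.
e^(−k_1 t) = e^(−0.307×2.535) = 0.4592; e^(−k_a t) = e^(−1.57×2.535) = 0.01867.
D = 9.820 × (0.4592 − 0.01867) + 0.772 × 0.01867 = 4.326 + 0.01442 = 4.340 mg/L.
DO = C_s − D = 7.80 − 4.340 = 3.460 mg/L.

DO ≈ 3.46 mg/L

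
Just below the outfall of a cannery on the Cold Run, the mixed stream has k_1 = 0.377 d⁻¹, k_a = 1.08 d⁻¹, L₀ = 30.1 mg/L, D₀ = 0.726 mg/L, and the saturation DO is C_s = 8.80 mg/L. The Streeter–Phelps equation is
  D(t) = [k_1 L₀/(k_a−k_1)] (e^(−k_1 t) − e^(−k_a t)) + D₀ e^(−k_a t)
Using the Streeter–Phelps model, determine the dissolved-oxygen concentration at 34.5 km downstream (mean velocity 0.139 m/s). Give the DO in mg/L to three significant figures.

Travel time t = x/v = 34.5 km / (0.139 m/s) = 34500 m / 0.139 m/s = 248200 s = 2.873 d.
k_1 L₀/(k_a−k_1) = 0.377×30.1/(1.08−0.377) = 11.35/0.7030 = 16.14 mg/L.
e^(−k_1 t) = e^(−0.377×2.873) = 0.3386; e^(−k_a t) = e^(−1.08×2.873) = 0.04494.
D = 16.14 × (0.3386 − 0.04494) + 0.726 × 0.04494 = 4.740 + 0.03262 = 4.772 mg/L.
DO = C_s − D = 8.80 − 4.772 = 4.028 mg/L.

DO ≈ 4.03 mg/L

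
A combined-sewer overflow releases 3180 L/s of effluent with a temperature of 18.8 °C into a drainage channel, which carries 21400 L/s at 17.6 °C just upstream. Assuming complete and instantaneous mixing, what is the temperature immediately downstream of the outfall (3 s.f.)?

Flow-weighted mixing: C = (Q_r C_r + Q_w C_w)/(Q_r + Q_w)
= (21400×17.6 + 3180×18.8)/(21400 + 3180) = 436400/24580 = 17.76 °C.

17.8 °C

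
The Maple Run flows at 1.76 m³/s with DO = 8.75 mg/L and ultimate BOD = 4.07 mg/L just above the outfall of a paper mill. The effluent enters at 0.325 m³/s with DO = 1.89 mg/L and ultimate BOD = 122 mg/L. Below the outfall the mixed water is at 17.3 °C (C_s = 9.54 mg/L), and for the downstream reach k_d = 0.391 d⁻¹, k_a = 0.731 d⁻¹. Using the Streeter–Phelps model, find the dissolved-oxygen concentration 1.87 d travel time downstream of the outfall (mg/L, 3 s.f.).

Mixed DO = (1.76×8.75 + 0.325×1.89)/(1.76+0.325) = 16.01/2.085 = 7.681 mg/L.
Mixed L₀ = (1.76×4.07 + 0.325×122)/(2.085) = 46.81/2.085 = 22.45 mg/L.
Initial deficit D₀ = C_s − DO₀ = 9.54 − 7.681 = 1.859 mg/L.
D(1.87) = [0.391×22.45/(0.731−0.391)](e^(−0.391×1.87) − e^(−0.731×1.87)) + 1.859 e^(−0.731×1.87)
= 25.82 × (0.4813 − 0.2549) + 1.859 × 0.2549 = 6.321 mg/L.
DO = 9.54 − 6.321 = 3.219 mg/L.

DO ≈ 3.22 mg/L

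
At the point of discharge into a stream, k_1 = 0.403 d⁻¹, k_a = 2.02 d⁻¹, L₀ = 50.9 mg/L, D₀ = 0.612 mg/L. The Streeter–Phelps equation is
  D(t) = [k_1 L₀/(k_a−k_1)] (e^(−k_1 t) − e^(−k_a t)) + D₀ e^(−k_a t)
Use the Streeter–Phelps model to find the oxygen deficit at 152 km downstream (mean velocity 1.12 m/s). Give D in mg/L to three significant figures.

D ≈ 6.23 mg/L

Travel time t = x/v = 152 km / (1.12 m/s) = 152000 m / 1.12 m/s = 135700 s = 1.571 d.
k_1 L₀/(k_a−k_1) = 0.403×50.9/(2.02−0.403) = 20.51/1.617 = 12.69 mg/L.
e^(−k_1 t) = e^(−0.403×1.571) = 0.5310; e^(−k_a t) = e^(−2.02×1.571) = 0.04188.
D = 12.69 × (0.5310 − 0.04188) + 0.612 × 0.04188 = 6.205 + 0.02563 = 6.230 mg/L.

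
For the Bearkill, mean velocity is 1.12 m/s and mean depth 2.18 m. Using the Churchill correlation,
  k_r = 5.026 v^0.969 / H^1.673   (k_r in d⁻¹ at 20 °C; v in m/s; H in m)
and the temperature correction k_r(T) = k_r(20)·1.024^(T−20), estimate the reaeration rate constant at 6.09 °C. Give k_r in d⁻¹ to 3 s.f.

k_r(20) = 5.026 × 1.12^0.969 / 2.18^1.673 = 5.026 × 1.116 / 3.683 = 1.523 d⁻¹.
k_r(6.09) = 1.523 × 1.024^(6.09−20) = 1.523 × 0.7190 = 1.095 d⁻¹.

k_r ≈ 1.09 d⁻¹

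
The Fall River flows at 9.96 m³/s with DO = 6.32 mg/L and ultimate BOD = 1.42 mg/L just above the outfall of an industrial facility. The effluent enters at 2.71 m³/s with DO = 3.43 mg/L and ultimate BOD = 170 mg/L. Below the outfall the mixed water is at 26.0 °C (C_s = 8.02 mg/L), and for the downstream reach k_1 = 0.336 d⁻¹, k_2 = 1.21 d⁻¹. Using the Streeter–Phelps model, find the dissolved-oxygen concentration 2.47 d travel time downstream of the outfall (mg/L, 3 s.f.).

DO ≈ 2.35 mg/L

Mixed DO = (9.96×6.32 + 2.71×3.43)/(9.96+2.71) = 72.24/12.67 = 5.702 mg/L.
Mixed L₀ = (9.96×1.42 + 2.71×170)/(12.67) = 474.8/12.67 = 37.48 mg/L.
Initial deficit D₀ = C_s − DO₀ = 8.02 − 5.702 = 2.318 mg/L.
D(2.47) = [0.336×37.48/(1.21−0.336)](e^(−0.336×2.47) − e^(−1.21×2.47)) + 2.318 e^(−1.21×2.47)
= 14.41 × (0.4361 − 0.05035) + 2.318 × 0.05035 = 5.674 mg/L.
DO = 8.02 − 5.674 = 2.346 mg/L.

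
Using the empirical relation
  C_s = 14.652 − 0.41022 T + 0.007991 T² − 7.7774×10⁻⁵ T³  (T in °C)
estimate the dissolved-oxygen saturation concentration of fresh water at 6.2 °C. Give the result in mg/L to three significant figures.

C_s = 14.652 − 0.41022×6.2 + 0.007991×6.2² − 7.7774×10⁻⁵×6.2³ = 12.40 mg/L.

C_s ≈ 12.4 mg/L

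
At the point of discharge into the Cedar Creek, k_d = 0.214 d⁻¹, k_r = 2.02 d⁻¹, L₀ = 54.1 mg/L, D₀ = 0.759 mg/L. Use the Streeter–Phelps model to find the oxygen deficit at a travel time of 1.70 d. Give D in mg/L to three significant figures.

k_d L₀/(k_r−k_d) = 0.214×54.1/(2.02−0.214) = 11.58/1.806 = 6.411 mg/L.
e^(−k_d t) = e^(−0.214×1.700) = 0.6950; e^(−k_r t) = e^(−2.02×1.700) = 0.03226.
D = 6.411 × (0.6950 − 0.03226) + 0.759 × 0.03226 = 4.249 + 0.02448 = 4.273 mg/L.

D ≈ 4.27 mg/L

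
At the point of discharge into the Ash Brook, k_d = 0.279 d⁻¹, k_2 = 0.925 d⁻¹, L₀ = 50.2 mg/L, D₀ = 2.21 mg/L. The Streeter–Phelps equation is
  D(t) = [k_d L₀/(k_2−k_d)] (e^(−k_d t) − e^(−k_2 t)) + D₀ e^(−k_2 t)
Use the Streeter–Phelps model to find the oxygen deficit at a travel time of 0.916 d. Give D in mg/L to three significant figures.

k_d L₀/(k_2−k_d) = 0.279×50.2/(0.925−0.279) = 14.01/0.6460 = 21.68 mg/L.
e^(−k_d t) = e^(−0.279×0.9160) = 0.7745; e^(−k_2 t) = e^(−0.925×0.9160) = 0.4286.
D = 21.68 × (0.7745 − 0.4286) + 2.21 × 0.4286 = 7.500 + 0.9471 = 8.447 mg/L.

D ≈ 8.45 mg/L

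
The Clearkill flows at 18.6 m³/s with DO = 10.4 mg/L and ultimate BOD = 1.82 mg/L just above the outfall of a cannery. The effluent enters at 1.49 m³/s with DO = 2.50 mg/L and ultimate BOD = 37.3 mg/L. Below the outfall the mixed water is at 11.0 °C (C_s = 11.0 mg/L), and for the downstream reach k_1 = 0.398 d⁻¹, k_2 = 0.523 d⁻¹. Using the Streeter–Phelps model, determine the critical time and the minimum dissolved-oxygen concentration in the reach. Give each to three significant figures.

t_c ≈ 1.49 d; minimum DO ≈ 9.12 mg/L

Mixed DO = (18.6×10.4 + 1.49×2.50)/(18.6+1.49) = 197.2/20.09 = 9.814 mg/L.
Mixed L₀ = (18.6×1.82 + 1.49×37.3)/(20.09) = 89.43/20.09 = 4.451 mg/L.
Initial deficit D₀ = C_s − DO₀ = 11.0 − 9.814 = 1.186 mg/L.
t_c = (1/0.1250) ln[(0.523/0.398)(1 − 1.186×0.1250/(0.398×4.451))] = 8.000 × ln(1.204) = 1.486 d.
D_c = (0.398/0.523) × 4.451 × e^(−0.398×1.486) = 0.7610 × 4.451 × 0.5535 = 1.875 mg/L.
Minimum DO = 11.0 − 1.875 = 9.125 mg/L.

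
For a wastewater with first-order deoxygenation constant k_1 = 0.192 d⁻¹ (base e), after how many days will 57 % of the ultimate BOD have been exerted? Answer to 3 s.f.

y/L₀ = 1 − e^(−k_1 t) = 0.57 ⇒ e^(−k_1 t) = 0.430
t = −ln(0.430) / 0.192 = 0.8440 / 0.192 = 4.396 d.

t ≈ 4.40 d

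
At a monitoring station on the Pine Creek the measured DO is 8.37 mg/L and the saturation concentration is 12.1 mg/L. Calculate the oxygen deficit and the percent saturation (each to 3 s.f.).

D ≈ 3.73 mg/L; 69.2 % saturation

D = C_s − C = 12.1 − 8.37 = 3.73 mg/L.
% saturation = 8.37/12.1 × 100 = 69.2 %.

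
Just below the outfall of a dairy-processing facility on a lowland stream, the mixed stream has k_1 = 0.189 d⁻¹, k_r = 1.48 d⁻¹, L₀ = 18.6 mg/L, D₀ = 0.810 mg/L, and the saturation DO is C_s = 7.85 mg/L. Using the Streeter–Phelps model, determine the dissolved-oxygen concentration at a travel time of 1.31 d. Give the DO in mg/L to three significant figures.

k_1 L₀/(k_r−k_1) = 0.189×18.6/(1.48−0.189) = 3.515/1.291 = 2.723 mg/L.
e^(−k_1 t) = e^(−0.189×1.310) = 0.7807; e^(−k_r t) = e^(−1.48×1.310) = 0.1439.
D = 2.723 × (0.7807 − 0.1439) + 0.810 × 0.1439 = 1.734 + 0.1165 = 1.851 mg/L.
DO = C_s − D = 7.85 − 1.851 = 5.999 mg/L.

DO ≈ 6.00 mg/L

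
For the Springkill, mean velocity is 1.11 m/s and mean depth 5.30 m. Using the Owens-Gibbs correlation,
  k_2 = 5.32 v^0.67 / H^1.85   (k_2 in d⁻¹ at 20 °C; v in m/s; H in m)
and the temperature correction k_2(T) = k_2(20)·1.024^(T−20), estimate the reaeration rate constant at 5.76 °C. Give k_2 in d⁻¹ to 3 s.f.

k_2 ≈ 0.186 d⁻¹

k_2(20) = 5.32 × 1.11^0.67 / 5.30^1.85 = 5.32 × 1.072 / 21.87 = 0.2608 d⁻¹.
k_2(5.76) = 0.2608 × 1.024^(5.76−20) = 0.2608 × 0.7134 = 0.1861 d⁻¹.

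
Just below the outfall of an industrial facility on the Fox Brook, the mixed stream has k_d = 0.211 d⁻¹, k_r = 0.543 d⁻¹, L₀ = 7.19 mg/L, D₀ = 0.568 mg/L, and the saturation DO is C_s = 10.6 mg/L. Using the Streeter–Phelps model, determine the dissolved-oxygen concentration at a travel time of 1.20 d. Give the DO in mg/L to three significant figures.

k_d L₀/(k_r−k_d) = 0.211×7.19/(0.543−0.211) = 1.517/0.3320 = 4.570 mg/L.
e^(−k_d t) = e^(−0.211×1.200) = 0.7763; e^(−k_r t) = e^(−0.543×1.200) = 0.5212.
D = 4.570 × (0.7763 − 0.5212) + 0.568 × 0.5212 = 1.166 + 0.2960 = 1.462 mg/L.
DO = C_s − D = 10.6 − 1.462 = 9.138 mg/L.

DO ≈ 9.14 mg/L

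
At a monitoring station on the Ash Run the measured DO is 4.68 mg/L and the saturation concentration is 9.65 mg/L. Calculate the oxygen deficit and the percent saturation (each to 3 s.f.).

D = C_s − C = 9.65 − 4.68 = 4.97 mg/L.
% saturation = 4.68/9.65 × 100 = 48.5 %.

D ≈ 4.97 mg/L; 48.5 % saturation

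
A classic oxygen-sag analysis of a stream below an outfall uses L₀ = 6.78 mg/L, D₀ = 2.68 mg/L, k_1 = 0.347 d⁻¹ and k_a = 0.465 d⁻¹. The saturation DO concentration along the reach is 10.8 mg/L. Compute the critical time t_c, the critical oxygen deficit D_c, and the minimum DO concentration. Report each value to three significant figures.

t_c ≈ 1.26 d; D_c ≈ 3.27 mg/L; min DO ≈ 7.53 mg/L

With k_a/k_1 = 1.340 and 1 − D₀(k_a−k_1)/(k_1 L₀) = 0.8656,
t_c = ln(1.340 × 0.8656) / (0.465 − 0.347) = ln(1.160) / 0.1180 = 0.1484/0.1180 = 1.257 d.
L(t_c) = L₀ e^(−k_1 t_c) = 6.78 × 0.6464 = 4.383 mg/L, and at the critical point k_a D_c = k_1 L, so D_c = (0.347/0.465) × 4.383 = 3.271 mg/L.
Minimum DO = C_s − D_c = 10.8 − 3.271 = 7.529 mg/L.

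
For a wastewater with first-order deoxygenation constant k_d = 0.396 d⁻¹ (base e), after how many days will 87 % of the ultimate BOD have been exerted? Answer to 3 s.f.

y/L₀ = 1 − e^(−k_d t) = 0.87 ⇒ e^(−k_d t) = 0.130
t = −ln(0.130) / 0.396 = 2.040 / 0.396 = 5.152 d.

t ≈ 5.15 d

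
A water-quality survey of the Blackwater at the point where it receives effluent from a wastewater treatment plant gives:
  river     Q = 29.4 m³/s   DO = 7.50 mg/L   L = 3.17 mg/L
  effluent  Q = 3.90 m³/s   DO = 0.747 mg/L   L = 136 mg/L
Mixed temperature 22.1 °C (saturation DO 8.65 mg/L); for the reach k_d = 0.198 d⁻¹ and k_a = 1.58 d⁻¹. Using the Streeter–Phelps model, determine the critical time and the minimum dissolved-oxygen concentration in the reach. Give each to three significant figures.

t_c ≈ 0.573 d; minimum DO ≈ 6.55 mg/L

Mixed DO = (29.4×7.50 + 3.90×0.747)/(29.4+3.90) = 223.4/33.30 = 6.709 mg/L.
Mixed L₀ = (29.4×3.17 + 3.90×136)/(33.30) = 623.6/33.30 = 18.73 mg/L.
Initial deficit D₀ = C_s − DO₀ = 8.65 − 6.709 = 1.941 mg/L.
t_c = (1/1.382) ln[(1.58/0.198)(1 − 1.941×1.382/(0.198×18.73))] = 0.7236 × ln(2.207) = 0.5729 d.
D_c = (0.198/1.58) × 18.73 × e^(−0.198×0.5729) = 0.1253 × 18.73 × 0.8928 = 2.095 mg/L.
Minimum DO = 8.65 − 2.095 = 6.555 mg/L.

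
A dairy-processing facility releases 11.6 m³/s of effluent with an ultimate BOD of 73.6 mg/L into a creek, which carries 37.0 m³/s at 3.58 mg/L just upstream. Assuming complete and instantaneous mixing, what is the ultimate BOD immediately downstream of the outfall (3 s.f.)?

20.3 mg/L

Flow-weighted mixing: C = (Q_r C_r + Q_w C_w)/(Q_r + Q_w)
= (37.0×3.58 + 11.6×73.6)/(37.0 + 11.6) = 986.2/48.60 = 20.29 mg/L.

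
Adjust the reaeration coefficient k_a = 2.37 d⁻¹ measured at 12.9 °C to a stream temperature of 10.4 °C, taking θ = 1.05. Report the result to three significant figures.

k_a(T₂) = k_a(T₁) · θ^(T₂−T₁) = 2.37 × 1.05^(10.4−12.9)
= 2.37 × 1.05^-2.50 = 2.37 × 0.8852 = 2.098 d⁻¹.

k_a ≈ 2.10 d⁻¹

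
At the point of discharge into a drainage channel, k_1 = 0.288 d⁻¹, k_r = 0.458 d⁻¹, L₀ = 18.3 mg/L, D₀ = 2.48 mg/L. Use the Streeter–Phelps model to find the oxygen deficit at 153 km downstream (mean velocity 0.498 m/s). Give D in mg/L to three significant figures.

Travel time t = x/v = 153 km / (0.498 m/s) = 153000 m / 0.498 m/s = 307200 s = 3.556 d.
k_1 L₀/(k_r−k_1) = 0.288×18.3/(0.458−0.288) = 5.270/0.1700 = 31.00 mg/L.
e^(−k_1 t) = e^(−0.288×3.556) = 0.3591; e^(−k_r t) = e^(−0.458×3.556) = 0.1962.
D = 31.00 × (0.3591 − 0.1962) + 2.48 × 0.1962 = 5.051 + 0.4866 = 5.537 mg/L.

D ≈ 5.54 mg/L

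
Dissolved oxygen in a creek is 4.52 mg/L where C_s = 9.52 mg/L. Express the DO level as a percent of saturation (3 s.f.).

47.5 % saturation

% saturation = C/C_s × 100 = 4.52/9.52 × 100 = 47.5 %.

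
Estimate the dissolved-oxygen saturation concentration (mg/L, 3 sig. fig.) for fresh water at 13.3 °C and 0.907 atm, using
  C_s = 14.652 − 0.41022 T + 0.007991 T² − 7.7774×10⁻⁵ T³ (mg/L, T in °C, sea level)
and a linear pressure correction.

C_s ≈ 9.46 mg/L

At sea level: C_s = 14.652 − 0.41022×13.3 + 0.007991×13.3² − 7.7774×10⁻⁵×13.3³ = 10.43 mg/L.
Pressure correction: C_s' = 10.43 × 0.907 = 9.457 mg/L.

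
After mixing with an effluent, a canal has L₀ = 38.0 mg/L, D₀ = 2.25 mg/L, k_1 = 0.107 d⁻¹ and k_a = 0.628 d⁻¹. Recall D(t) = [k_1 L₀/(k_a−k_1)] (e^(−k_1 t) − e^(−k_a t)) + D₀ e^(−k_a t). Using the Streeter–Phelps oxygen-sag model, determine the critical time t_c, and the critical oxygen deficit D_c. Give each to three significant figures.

t_c ≈ 2.74 d; D_c ≈ 4.83 mg/L

At the critical point dD/dt = 0, so k_1 L₀ e^(−k_1 t) = k_a D. Substituting D(t) from the Streeter–Phelps equation and solving for t gives
t_c = ln[(k_a/k_1)(1 − D₀(k_a−k_1)/(k_1 L₀))] / (k_a−k_1).
Here k_a−k_1 = 0.5210 d⁻¹ and 1 − D₀(k_a−k_1)/(k_1 L₀) = 1 − 2.25×0.5210/(0.107×38.0) = 0.7117, so
t_c = ln(5.869 × 0.7117) / 0.5210 = 1.430 / 0.5210 = 2.744 d.
D_c = (k_1/k_a) L₀ e^(−k_1 t_c) = (0.107/0.628) × 38.0 × e^(−0.107×2.744) = 0.1704 × 38.0 × 0.7456 = 4.827 mg/L.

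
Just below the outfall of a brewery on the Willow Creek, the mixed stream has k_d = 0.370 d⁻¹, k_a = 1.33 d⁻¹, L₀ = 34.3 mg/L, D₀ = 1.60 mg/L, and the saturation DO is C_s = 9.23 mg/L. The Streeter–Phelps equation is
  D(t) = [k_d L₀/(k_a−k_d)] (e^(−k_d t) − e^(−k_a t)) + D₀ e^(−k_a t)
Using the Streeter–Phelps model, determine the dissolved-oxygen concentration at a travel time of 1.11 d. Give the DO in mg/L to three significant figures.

k_d L₀/(k_a−k_d) = 0.370×34.3/(1.33−0.370) = 12.69/0.9600 = 13.22 mg/L.
e^(−k_d t) = e^(−0.370×1.110) = 0.6632; e^(−k_a t) = e^(−1.33×1.110) = 0.2285.
D = 13.22 × (0.6632 − 0.2285) + 1.60 × 0.2285 = 5.747 + 0.3656 = 6.112 mg/L.
DO = C_s − D = 9.23 − 6.112 = 3.118 mg/L.

DO ≈ 3.12 mg/L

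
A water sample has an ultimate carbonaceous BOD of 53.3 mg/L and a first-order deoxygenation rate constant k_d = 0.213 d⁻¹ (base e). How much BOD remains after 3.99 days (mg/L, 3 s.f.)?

L ≈ 22.8 mg/L

L_t = L₀ e^(−k_d t) = 53.3 × e^(−0.213×3.99) = 53.3 × 0.4275 = 22.78 mg/L.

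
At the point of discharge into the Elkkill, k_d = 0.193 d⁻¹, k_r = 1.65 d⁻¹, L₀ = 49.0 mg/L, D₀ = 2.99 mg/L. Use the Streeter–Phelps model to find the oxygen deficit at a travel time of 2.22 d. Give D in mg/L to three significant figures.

k_d L₀/(k_r−k_d) = 0.193×49.0/(1.65−0.193) = 9.457/1.457 = 6.491 mg/L.
e^(−k_d t) = e^(−0.193×2.220) = 0.6515; e^(−k_r t) = e^(−1.65×2.220) = 0.02566.
D = 6.491 × (0.6515 − 0.02566) + 2.99 × 0.02566 = 4.062 + 0.07671 = 4.139 mg/L.

D ≈ 4.14 mg/L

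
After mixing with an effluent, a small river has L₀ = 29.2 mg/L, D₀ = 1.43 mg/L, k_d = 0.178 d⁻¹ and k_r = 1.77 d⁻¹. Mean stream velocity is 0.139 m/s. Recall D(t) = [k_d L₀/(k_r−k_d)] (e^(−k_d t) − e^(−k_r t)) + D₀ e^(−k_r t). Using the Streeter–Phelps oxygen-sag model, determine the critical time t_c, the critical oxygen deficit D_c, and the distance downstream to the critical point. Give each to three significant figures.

t_c = [1/(k_r−k_d)] ln[(k_r/k_d)(1 − D₀(k_r−k_d)/(k_d L₀))]
= [1/(1.77−0.178)] ln[(1.77/0.178)(1 − 1.43×1.592/(0.178×29.2))]
= (1/1.592) ln[9.944 × 0.5620] = 0.6281 × ln(5.588) = 0.6281 × 1.721 = 1.081 d.
D_c = (k_d/k_r) L₀ e^(−k_d t_c) = (0.178/1.77) × 29.2 × e^(−0.178×1.081) = 0.1006 × 29.2 × 0.8250 = 2.423 mg/L.
x_c = v t_c = 0.139 m/s × 1.081 d × 86400 s/d = 12980 m ≈ 13.0 km.

t_c ≈ 1.08 d; D_c ≈ 2.42 mg/L; x_c ≈ 13.0 km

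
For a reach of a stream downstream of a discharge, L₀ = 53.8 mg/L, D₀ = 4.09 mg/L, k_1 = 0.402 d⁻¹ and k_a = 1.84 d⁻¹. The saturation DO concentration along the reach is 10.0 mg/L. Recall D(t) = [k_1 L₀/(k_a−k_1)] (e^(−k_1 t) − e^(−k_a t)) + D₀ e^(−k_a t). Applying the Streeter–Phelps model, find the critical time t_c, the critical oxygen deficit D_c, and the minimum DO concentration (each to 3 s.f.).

t_c = [1/(k_a−k_1)] ln[(k_a/k_1)(1 − D₀(k_a−k_1)/(k_1 L₀))]
= [1/(1.84−0.402)] ln[(1.84/0.402)(1 − 4.09×1.438/(0.402×53.8))]
= (1/1.438) ln[4.577 × 0.7281] = 0.6954 × ln(3.332) = 0.6954 × 1.204 = 0.8371 d.
D_c = (k_1/k_a) L₀ e^(−k_1 t_c) = (0.402/1.84) × 53.8 × e^(−0.402×0.8371) = 0.2185 × 53.8 × 0.7143 = 8.396 mg/L.
Minimum DO = C_s − D_c = 10.0 − 8.396 = 1.604 mg/L.

t_c ≈ 0.837 d; D_c ≈ 8.40 mg/L; min DO ≈ 1.60 mg/L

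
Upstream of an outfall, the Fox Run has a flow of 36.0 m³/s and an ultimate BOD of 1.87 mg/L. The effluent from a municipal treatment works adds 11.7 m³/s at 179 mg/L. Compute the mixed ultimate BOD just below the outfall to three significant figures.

45.3 mg/L

Flow-weighted mixing: C = (Q_r C_r + Q_w C_w)/(Q_r + Q_w)
= (36.0×1.87 + 11.7×179)/(36.0 + 11.7) = 2162/47.70 = 45.32 mg/L.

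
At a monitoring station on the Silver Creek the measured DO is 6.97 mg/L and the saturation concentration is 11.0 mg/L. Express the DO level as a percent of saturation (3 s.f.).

63.4 % saturation

% saturation = C/C_s × 100 = 6.97/11.0 × 100 = 63.4 %.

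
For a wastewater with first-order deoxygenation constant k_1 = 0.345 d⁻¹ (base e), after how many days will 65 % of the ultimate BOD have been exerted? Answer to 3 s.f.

t ≈ 3.04 d

y/L₀ = 1 − e^(−k_1 t) = 0.65 ⇒ e^(−k_1 t) = 0.350
t = −ln(0.350) / 0.345 = 1.050 / 0.345 = 3.043 d.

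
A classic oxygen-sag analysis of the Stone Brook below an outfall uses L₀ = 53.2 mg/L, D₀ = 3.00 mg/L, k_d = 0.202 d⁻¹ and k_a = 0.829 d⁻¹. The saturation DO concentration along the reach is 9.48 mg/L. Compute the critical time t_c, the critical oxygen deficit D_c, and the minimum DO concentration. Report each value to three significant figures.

At the critical point dD/dt = 0, so k_d L₀ e^(−k_d t) = k_a D. Substituting D(t) from the Streeter–Phelps equation and solving for t gives
t_c = ln[(k_a/k_d)(1 − D₀(k_a−k_d)/(k_d L₀))] / (k_a−k_d).
Here k_a−k_d = 0.6270 d⁻¹ and 1 − D₀(k_a−k_d)/(k_d L₀) = 1 − 3.00×0.6270/(0.202×53.2) = 0.8250, so
t_c = ln(4.104 × 0.8250) / 0.6270 = 1.220 / 0.6270 = 1.945 d.
L(t_c) = L₀ e^(−k_d t_c) = 53.2 × 0.6751 = 35.92 mg/L, and at the critical point k_a D_c = k_d L, so D_c = (0.202/0.829) × 35.92 = 8.751 mg/L.
Minimum DO = C_s − D_c = 9.48 − 8.751 = 0.7286 mg/L.

t_c ≈ 1.95 d; D_c ≈ 8.75 mg/L; min DO ≈ 0.729 mg/L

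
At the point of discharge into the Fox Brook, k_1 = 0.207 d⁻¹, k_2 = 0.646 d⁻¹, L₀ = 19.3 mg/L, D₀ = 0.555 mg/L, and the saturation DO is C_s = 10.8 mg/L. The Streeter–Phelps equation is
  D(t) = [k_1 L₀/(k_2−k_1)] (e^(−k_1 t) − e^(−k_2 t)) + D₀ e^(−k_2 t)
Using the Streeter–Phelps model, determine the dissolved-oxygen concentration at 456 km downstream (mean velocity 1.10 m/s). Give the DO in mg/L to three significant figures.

DO ≈ 7.81 mg/L

Travel time t = x/v = 456 km / (1.10 m/s) = 456000 m / 1.10 m/s = 414500 s = 4.798 d.
k_1 L₀/(k_2−k_1) = 0.207×19.3/(0.646−0.207) = 3.995/0.4390 = 9.100 mg/L.
e^(−k_1 t) = e^(−0.207×4.798) = 0.3704; e^(−k_2 t) = e^(−0.646×4.798) = 0.04507.
D = 9.100 × (0.3704 − 0.04507) + 0.555 × 0.04507 = 2.961 + 0.02501 = 2.986 mg/L.
DO = C_s − D = 10.8 − 2.986 = 7.814 mg/L.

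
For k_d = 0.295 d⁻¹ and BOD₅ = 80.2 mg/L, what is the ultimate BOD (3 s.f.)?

L₀ ≈ 104 mg/L

BOD₅ = L₀(1 − e^(−5k_d)) ⇒ L₀ = BOD₅ / (1 − e^(−5×0.295))
= 80.2 / (1 − 0.2288) = 80.2 / 0.7712 = 104.0 mg/L.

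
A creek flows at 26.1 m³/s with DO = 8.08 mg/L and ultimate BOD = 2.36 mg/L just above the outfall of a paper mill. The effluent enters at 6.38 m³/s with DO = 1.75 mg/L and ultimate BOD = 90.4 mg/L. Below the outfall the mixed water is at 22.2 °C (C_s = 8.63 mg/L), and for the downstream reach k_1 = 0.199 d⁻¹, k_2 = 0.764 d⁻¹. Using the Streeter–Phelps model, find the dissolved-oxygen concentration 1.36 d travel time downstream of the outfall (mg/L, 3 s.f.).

Mixed DO = (26.1×8.08 + 6.38×1.75)/(26.1+6.38) = 222.1/32.48 = 6.837 mg/L.
Mixed L₀ = (26.1×2.36 + 6.38×90.4)/(32.48) = 638.3/32.48 = 19.65 mg/L.
Initial deficit D₀ = C_s − DO₀ = 8.63 − 6.837 = 1.793 mg/L.
D(1.36) = [0.199×19.65/(0.764−0.199)](e^(−0.199×1.36) − e^(−0.764×1.36)) + 1.793 e^(−0.764×1.36)
= 6.922 × (0.7629 − 0.3538) + 1.793 × 0.3538 = 3.466 mg/L.
DO = 8.63 − 3.466 = 5.164 mg/L.

DO ≈ 5.16 mg/L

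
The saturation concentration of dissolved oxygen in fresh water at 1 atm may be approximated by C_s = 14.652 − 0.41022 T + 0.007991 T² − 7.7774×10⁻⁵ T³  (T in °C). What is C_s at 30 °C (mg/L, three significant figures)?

C_s ≈ 7.44 mg/L

C_s = 14.652 − 0.41022×30 + 0.007991×30² − 7.7774×10⁻⁵×30³ = 7.437 mg/L.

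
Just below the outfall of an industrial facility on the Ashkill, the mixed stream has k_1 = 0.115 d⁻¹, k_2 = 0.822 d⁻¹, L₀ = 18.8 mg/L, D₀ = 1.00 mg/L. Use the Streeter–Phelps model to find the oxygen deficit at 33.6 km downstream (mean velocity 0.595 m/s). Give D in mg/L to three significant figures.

D ≈ 1.63 mg/L

Travel time t = x/v = 33.6 km / (0.595 m/s) = 33600 m / 0.595 m/s = 56470 s = 0.6536 d.
k_1 L₀/(k_2−k_1) = 0.115×18.8/(0.822−0.115) = 2.162/0.7070 = 3.058 mg/L.
e^(−k_1 t) = e^(−0.115×0.6536) = 0.9276; e^(−k_2 t) = e^(−0.822×0.6536) = 0.5844.
D = 3.058 × (0.9276 − 0.5844) + 1.00 × 0.5844 = 1.050 + 0.5844 = 1.634 mg/L.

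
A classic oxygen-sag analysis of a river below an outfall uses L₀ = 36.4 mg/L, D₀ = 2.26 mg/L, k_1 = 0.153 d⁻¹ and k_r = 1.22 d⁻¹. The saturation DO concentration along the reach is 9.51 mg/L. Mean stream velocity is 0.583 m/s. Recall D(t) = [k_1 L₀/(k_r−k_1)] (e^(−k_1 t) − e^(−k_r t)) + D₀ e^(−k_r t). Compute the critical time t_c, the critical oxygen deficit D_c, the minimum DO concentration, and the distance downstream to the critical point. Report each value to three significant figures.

t_c = [1/(k_r−k_1)] ln[(k_r/k_1)(1 − D₀(k_r−k_1)/(k_1 L₀))]
= [1/(1.22−0.153)] ln[(1.22/0.153)(1 − 2.26×1.067/(0.153×36.4))]
= (1/1.067) ln[7.974 × 0.5670] = 0.9372 × ln(4.521) = 0.9372 × 1.509 = 1.414 d.
L(t_c) = L₀ e^(−k_1 t_c) = 36.4 × 0.8055 = 29.32 mg/L, and at the critical point k_r D_c = k_1 L, so D_c = (0.153/1.22) × 29.32 = 3.677 mg/L.
Minimum DO = C_s − D_c = 9.51 − 3.677 = 5.833 mg/L.
x_c = v t_c = 0.583 m/s × 1.414 d × 86400 s/d = 71230 m ≈ 71.2 km.

t_c ≈ 1.41 d; D_c ≈ 3.68 mg/L; min DO ≈ 5.83 mg/L; x_c ≈ 71.2 km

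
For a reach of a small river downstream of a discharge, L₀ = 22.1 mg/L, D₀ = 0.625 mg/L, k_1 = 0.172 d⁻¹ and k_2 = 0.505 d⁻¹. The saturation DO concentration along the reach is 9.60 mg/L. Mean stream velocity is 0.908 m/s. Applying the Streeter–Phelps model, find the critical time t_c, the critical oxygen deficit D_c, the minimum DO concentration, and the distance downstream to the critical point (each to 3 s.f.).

With k_2/k_1 = 2.936 and 1 − D₀(k_2−k_1)/(k_1 L₀) = 0.9452,
t_c = ln(2.936 × 0.9452) / (0.505 − 0.172) = ln(2.775) / 0.3330 = 1.021/0.3330 = 3.065 d.
D_c = (k_1/k_2) L₀ e^(−k_1 t_c) = (0.172/0.505) × 22.1 × e^(−0.172×3.065) = 0.3406 × 22.1 × 0.5902 = 4.443 mg/L.
Minimum DO = C_s − D_c = 9.60 − 4.443 = 5.157 mg/L.
x_c = v t_c = 0.908 m/s × 3.065 d × 86400 s/d = 240500 m ≈ 240 km.

t_c ≈ 3.07 d; D_c ≈ 4.44 mg/L; min DO ≈ 5.16 mg/L; x_c ≈ 240 km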